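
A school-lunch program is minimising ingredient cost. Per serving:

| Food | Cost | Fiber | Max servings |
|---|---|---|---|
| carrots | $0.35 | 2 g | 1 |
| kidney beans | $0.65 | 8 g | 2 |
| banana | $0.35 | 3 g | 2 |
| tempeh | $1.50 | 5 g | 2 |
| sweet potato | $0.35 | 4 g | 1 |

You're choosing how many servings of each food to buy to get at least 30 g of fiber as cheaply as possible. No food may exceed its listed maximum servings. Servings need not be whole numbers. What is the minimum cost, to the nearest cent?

Cost per g of fiber: kidney beans $0.0813, sweet potato $0.0875, banana $0.1167, carrots $0.1750, tempeh $0.3000.
Take 2 servings of kidney beans: +16.0 g fiber for $1.30 (total $1.30, still need 14.0 g).
Take 1 serving of sweet potato: +4.0 g fiber for $0.35 (total $1.65, still need 10.0 g).
Take 2 servings of banana: +6.0 g fiber for $0.70 (total $2.35, still need 4.0 g).
Take 1 serving of carrots: +2.0 g fiber for $0.35 (total $2.70, still need 2.0 g).
Take 0.4 servings of tempeh: +2.0 g fiber for $0.60 (total $3.30, still need 0.0 g).
Greedy by cheapest-per-g is optimal for a single linear constraint, so the minimum cost is $3.30.

$3.30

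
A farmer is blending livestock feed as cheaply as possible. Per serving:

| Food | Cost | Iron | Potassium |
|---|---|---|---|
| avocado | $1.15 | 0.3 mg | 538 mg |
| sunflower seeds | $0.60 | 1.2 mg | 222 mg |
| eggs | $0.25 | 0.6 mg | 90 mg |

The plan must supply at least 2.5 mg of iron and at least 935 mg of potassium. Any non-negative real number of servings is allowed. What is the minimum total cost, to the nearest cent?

$2.21

With two linear requirements the optimum uses one or two foods; enumerate the corners.
avocado only: max(2.5/0.3, 935/538) = 8.333 servings → $9.58.
sunflower seeds only: max(2.5/1.2, 935/222) = 4.212 servings → $2.53.
eggs only: max(2.5/0.6, 935/90) = 10.39 servings → $2.60.
avocado + sunflower seeds with both tight: 0.9793 servings and 1.839 servings → $2.23.
avocado + eggs with both tight: 1.136 servings and 3.599 servings → $2.21.
sunflower seeds + eggs with both targets exact would need a negative amount; discard.
The minimum over all feasible corners is $2.21.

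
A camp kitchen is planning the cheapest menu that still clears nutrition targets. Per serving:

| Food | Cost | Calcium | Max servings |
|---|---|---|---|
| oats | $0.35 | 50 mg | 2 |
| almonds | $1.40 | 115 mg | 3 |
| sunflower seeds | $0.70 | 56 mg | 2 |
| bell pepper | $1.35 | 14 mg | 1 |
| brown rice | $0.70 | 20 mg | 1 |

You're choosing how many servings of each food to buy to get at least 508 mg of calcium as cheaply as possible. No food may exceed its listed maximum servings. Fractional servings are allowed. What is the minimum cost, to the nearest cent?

$5.69

Cost per mg of calcium: oats $0.0070, almonds $0.0122, sunflower seeds $0.0125, brown rice $0.0350, bell pepper $0.0964.
Take 2 servings of oats: +100.0 mg calcium for $0.70 (total $0.70, still need 408.0 mg).
Take 3 servings of almonds: +345.0 mg calcium for $4.20 (total $4.90, still need 63.0 mg).
Take 1.125 servings of sunflower seeds: +63.0 mg calcium for $0.79 (total $5.69, still need 0.0 mg).
Greedy by cheapest-per-mg is optimal for a single linear constraint, so the minimum cost is $5.69.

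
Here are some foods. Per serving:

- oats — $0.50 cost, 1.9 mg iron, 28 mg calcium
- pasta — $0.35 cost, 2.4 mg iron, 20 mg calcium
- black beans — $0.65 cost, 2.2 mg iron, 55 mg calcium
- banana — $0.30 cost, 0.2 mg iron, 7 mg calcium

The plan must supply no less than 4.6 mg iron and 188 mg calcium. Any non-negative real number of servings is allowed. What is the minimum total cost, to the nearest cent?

$2.22

Check every corner: each single food scaled to meet both minima, and each pair solved so both constraints bind.
oats only: max(4.6/1.9, 188/28) = 6.714 servings → $3.36.
pasta only: max(4.6/2.4, 188/20) = 9.4 servings → $3.29.
black beans only: max(4.6/2.2, 188/55) = 3.418 servings → $2.22.
banana only: max(4.6/0.2, 188/7) = 26.86 servings → $8.06.
oats + pasta: the both-tight solution has a negative serving — not a feasible corner.
oats + black beans: intersection lies outside the first quadrant.
oats + banana: the both-tight solution has a negative serving — not a feasible corner.
pasta + black beans: the both-tight solution has a negative serving — not a feasible corner.
pasta + banana: intersection lies outside the first quadrant.
black beans + banana with both targets exact would need a negative amount; discard.
Cheapest feasible corner: $2.22.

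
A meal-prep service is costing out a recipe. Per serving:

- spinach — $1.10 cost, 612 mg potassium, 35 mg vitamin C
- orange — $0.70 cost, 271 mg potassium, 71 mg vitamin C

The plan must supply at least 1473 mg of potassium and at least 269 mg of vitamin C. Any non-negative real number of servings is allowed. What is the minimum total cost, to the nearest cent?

$3.36

An LP optimum is at a vertex; with two nutrient constraints at most two foods are used. Check each candidate.
spinach only: max(1473/612, 269/35) = 7.686 servings → $8.45.
orange only: max(1473/271, 269/71) = 5.435 servings → $3.80.
spinach + orange with both tight: 0.9328 servings and 3.329 servings → $3.36.
The minimum over all feasible corners is $3.36.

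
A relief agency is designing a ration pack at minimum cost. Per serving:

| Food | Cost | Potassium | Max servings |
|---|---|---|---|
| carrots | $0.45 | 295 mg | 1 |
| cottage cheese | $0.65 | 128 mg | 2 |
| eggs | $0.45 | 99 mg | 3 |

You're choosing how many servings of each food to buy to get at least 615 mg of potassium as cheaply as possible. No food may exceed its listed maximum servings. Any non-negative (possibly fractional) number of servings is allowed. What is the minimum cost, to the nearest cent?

Cost per mg of potassium: carrots $0.0015, eggs $0.0045, cottage cheese $0.0051.
Take 1 serving of carrots: +295.0 mg potassium for $0.45 (total $0.45, still need 320.0 mg).
Take 3 servings of eggs: +297.0 mg potassium for $1.35 (total $1.80, still need 23.0 mg).
Take 0.1797 servings of cottage cheese: +23.0 mg potassium for $0.12 (total $1.92, still need 0.0 mg).
Filling from the cheapest source first is optimal under one linear minimum: $1.92.

$1.92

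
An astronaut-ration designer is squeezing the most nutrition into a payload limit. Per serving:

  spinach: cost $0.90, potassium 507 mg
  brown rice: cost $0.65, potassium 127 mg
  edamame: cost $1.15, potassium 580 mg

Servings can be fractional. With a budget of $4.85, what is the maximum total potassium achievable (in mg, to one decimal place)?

Potassium per dollar: spinach 563.3, edamame 504.3, brown rice 195.4.
With no serving limits, spend the whole cost allowance on spinach: $4.85 / $0.90 × 507 mg = 2732.2 mg.

2732.2 mg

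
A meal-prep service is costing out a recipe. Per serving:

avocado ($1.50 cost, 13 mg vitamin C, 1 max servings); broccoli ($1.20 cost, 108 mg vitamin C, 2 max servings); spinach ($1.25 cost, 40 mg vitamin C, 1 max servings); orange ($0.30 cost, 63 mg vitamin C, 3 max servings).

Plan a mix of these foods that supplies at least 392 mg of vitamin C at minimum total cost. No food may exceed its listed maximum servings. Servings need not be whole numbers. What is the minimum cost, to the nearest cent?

$3.16

Cost per mg of vitamin C: orange $0.0048, broccoli $0.0111, spinach $0.0312, avocado $0.1154.
Take 3 servings of orange: +189.0 mg vitamin C for $0.90 (total $0.90, still need 203.0 mg).
Take 1.88 servings of broccoli: +203.0 mg vitamin C for $2.26 (total $3.16, still need 0.0 mg).
Filling from the cheapest source first is optimal under one linear minimum: $3.16.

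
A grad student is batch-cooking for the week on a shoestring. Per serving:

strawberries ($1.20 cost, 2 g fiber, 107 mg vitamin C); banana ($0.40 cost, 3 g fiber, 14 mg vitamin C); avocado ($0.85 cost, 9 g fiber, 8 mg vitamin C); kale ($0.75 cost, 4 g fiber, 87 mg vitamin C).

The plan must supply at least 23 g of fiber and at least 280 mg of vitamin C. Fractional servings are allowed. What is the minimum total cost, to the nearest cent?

$3.33

An LP optimum is at a vertex; with two nutrient constraints at most two foods are used. Check each candidate.
strawberries only: max(23/2, 280/107) = 11.5 servings → $13.80.
banana only: max(23/3, 280/14) = 20 servings → $8.00.
avocado only: max(23/9, 280/8) = 35 servings → $29.75.
kale only: max(23/4, 280/87) = 5.75 servings → $4.31.
strawberries + banana with both tight: 1.768 servings and 6.488 servings → $4.72.
strawberries + avocado with both tight: 2.467 servings and 2.007 servings → $4.67.
strawberries + kale with both targets exact would need a negative amount; discard.
banana + avocado: intersection lies outside the first quadrant.
banana + kale with both tight: 4.298 servings and 2.527 servings → $3.61.
avocado + kale with both tight: 1.173 servings and 3.111 servings → $3.33.
So the least-cost plan costs $3.33.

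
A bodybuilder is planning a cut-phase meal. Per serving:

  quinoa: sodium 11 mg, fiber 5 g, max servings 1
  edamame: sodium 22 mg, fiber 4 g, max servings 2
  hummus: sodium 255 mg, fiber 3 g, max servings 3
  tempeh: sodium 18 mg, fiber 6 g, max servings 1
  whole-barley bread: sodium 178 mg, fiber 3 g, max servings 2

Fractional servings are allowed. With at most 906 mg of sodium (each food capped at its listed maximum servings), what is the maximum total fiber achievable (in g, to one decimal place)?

30.6 g

Fiber per mg sodium: quinoa 0.4545, tempeh 0.3333, edamame 0.1818, whole-barley bread 0.01685, hummus 0.01176.
Take 1 serving of quinoa: uses 11 mg sodium, +5.0 g fiber (running total 5.0 g).
Take 1 serving of tempeh: uses 18 mg sodium, +6.0 g fiber (running total 11.0 g).
Take 2 servings of edamame: uses 44 mg sodium, +8.0 g fiber (running total 19.0 g).
Take 2 servings of whole-barley bread: uses 356 mg sodium, +6.0 g fiber (running total 25.0 g).
Take 1.871 servings of hummus: uses 477 mg sodium, +5.6 g fiber (running total 30.6 g).
Greedy by best ratio exhausts the sodium allowance optimally: 30.6 g.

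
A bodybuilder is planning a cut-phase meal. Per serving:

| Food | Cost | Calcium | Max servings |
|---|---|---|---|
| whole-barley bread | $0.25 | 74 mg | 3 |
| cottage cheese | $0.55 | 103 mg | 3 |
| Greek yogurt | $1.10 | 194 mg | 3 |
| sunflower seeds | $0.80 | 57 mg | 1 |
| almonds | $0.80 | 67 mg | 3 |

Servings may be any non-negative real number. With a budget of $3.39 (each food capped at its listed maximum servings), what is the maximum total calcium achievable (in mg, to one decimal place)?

Calcium per dollar: whole-barley bread 296, cottage cheese 187.3, Greek yogurt 176.4, almonds 83.75, sunflower seeds 71.25.
Take 3 servings of whole-barley bread: spends $0.75, +222.0 mg calcium (running total 222.0 mg).
Take 3 servings of cottage cheese: spends $1.65, +309.0 mg calcium (running total 531.0 mg).
Take 0.9 servings of Greek yogurt: spends $0.99, +174.6 mg calcium (running total 705.6 mg).
Greedy by best ratio exhausts the cost allowance optimally: 705.6 mg.

705.6 mg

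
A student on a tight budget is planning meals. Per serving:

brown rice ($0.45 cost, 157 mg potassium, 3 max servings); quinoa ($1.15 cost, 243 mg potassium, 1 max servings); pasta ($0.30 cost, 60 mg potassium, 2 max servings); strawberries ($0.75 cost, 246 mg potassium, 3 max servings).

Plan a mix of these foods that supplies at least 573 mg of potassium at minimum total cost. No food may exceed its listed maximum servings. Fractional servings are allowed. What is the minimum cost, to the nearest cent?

Cost per mg of potassium: brown rice $0.0029, strawberries $0.0030, quinoa $0.0047, pasta $0.0050.
Take 3 servings of brown rice: +471.0 mg potassium for $1.35 (total $1.35, still need 102.0 mg).
Take 0.4146 servings of strawberries: +102.0 mg potassium for $0.31 (total $1.66, still need 0.0 mg).
Filling from the cheapest source first is optimal under one linear minimum: $1.66.

$1.66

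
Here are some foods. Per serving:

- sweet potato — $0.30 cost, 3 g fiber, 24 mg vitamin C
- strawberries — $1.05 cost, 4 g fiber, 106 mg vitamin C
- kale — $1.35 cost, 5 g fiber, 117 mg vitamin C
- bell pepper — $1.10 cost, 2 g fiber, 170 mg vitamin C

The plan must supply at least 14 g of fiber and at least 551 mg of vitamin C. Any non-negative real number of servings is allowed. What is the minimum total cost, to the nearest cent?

For a min-cost LP with two ≥-constraints, a basic feasible solution has at most two positive variables.
sweet potato only: max(14/3, 551/24) = 22.96 servings → $6.89.
strawberries only: max(14/4, 551/106) = 5.198 servings → $5.46.
kale only: max(14/5, 551/117) = 4.709 servings → $6.36.
bell pepper only: max(14/2, 551/170) = 7 servings → $7.70.
sweet potato + strawberries with both targets exact would need a negative amount; discard.
sweet potato + kale with both targets exact would need a negative amount; discard.
sweet potato + bell pepper with both tight: 2.766 servings and 2.851 servings → $3.97.
strawberries + kale: intersection lies outside the first quadrant.
strawberries + bell pepper with both tight: 2.731 servings and 1.538 servings → $4.56.
kale + bell pepper with both tight: 2.075 servings and 1.813 servings → $4.80.
So the least-cost plan costs $3.97.

$3.97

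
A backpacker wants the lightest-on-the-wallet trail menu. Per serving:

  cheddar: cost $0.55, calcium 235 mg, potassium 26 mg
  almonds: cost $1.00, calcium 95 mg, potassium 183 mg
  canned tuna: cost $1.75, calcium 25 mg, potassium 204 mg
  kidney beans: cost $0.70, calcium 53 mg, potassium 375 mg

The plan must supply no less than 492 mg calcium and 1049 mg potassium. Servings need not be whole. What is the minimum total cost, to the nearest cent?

Two binding constraints pin down two serving amounts, so the optimal mix uses at most two foods. The candidates are each food alone (scaled to the tighter of calcium/potassium) and each pair with both constraints tight.
cheddar only: max(492/235, 1049/26) = 40.35 servings → $22.19.
almonds only: max(492/95, 1049/183) = 5.732 servings → $5.73.
canned tuna only: max(492/25, 1049/204) = 19.68 servings → $34.44.
kidney beans only: max(492/53, 1049/375) = 9.283 servings → $6.50.
cheddar + almonds with both targets exact would need a negative amount; discard.
cheddar + canned tuna with both tight: 1.568 servings and 4.942 servings → $9.51.
cheddar + kidney beans with both tight: 1.486 servings and 2.694 servings → $2.70.
almonds + canned tuna with both tight: 5.008 servings and 0.6497 servings → $6.14.
almonds + kidney beans with both tight: 4.972 servings and 0.371 servings → $5.23.
canned tuna + kidney beans: the both-tight solution has a negative serving — not a feasible corner.
So the least-cost plan costs $2.70.

$2.70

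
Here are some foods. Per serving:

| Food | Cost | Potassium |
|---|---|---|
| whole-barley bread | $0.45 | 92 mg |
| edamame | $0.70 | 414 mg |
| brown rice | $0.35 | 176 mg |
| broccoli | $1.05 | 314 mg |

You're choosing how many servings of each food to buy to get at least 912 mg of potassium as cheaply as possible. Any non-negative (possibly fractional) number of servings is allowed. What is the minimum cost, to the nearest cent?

Cost per mg of potassium: edamame $0.0017, brown rice $0.0020, broccoli $0.0033, whole-barley bread $0.0049.
With no serving limits, use only edamame: 912 mg / 414 mg = 2.203 servings × $0.70 = $1.54.

$1.54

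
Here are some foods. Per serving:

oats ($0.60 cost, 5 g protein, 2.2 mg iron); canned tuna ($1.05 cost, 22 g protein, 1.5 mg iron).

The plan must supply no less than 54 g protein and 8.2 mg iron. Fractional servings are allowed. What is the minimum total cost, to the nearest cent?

$3.46

An LP optimum is at a vertex; with two nutrient constraints at most two foods are used. Check each candidate.
oats only: max(54/5, 8.2/2.2) = 10.8 servings → $6.48.
canned tuna only: max(54/22, 8.2/1.5) = 5.467 servings → $5.74.
oats + canned tuna with both tight: 2.43 servings and 1.902 servings → $3.46.
So the least-cost plan costs $3.46.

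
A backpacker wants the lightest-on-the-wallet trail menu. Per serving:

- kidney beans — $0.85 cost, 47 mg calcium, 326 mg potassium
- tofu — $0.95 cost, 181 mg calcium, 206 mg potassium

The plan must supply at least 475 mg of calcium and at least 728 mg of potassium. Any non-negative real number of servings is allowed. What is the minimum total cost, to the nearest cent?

$2.91

Check every corner: each single food scaled to meet both minima, and each pair solved so both constraints bind.
kidney beans only: max(475/47, 728/326) = 10.11 servings → $8.59.
tofu only: max(475/181, 728/206) = 3.534 servings → $3.36.
kidney beans + tofu with both tight: 0.6877 servings and 2.446 servings → $2.91.
So the least-cost plan costs $2.91.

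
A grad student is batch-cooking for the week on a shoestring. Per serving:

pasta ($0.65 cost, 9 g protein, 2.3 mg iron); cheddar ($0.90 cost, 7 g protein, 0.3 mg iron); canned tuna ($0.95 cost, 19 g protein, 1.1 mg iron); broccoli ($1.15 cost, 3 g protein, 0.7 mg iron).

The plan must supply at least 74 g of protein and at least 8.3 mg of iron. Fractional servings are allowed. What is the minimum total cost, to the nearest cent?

$4.15

Two binding constraints pin down two serving amounts, so the optimal mix uses at most two foods. The candidates are each food alone (scaled to the tighter of protein/iron) and each pair with both constraints tight.
pasta only: max(74/9, 8.3/2.3) = 8.222 servings → $5.34.
cheddar only: max(74/7, 8.3/0.3) = 27.67 servings → $24.90.
canned tuna only: max(74/19, 8.3/1.1) = 7.545 servings → $7.17.
broccoli only: max(74/3, 8.3/0.7) = 24.67 servings → $28.37.
pasta + cheddar with both tight: 2.679 servings and 7.127 servings → $8.16.
pasta + canned tuna with both tight: 2.257 servings and 2.825 servings → $4.15.
pasta + broccoli: intersection lies outside the first quadrant.
cheddar + canned tuna: the both-tight solution has a negative serving — not a feasible corner.
cheddar + broccoli with both tight: 6.725 servings and 8.975 servings → $16.37.
canned tuna + broccoli with both tight: 2.69 servings and 7.63 servings → $11.33.
The minimum over all feasible corners is $4.15.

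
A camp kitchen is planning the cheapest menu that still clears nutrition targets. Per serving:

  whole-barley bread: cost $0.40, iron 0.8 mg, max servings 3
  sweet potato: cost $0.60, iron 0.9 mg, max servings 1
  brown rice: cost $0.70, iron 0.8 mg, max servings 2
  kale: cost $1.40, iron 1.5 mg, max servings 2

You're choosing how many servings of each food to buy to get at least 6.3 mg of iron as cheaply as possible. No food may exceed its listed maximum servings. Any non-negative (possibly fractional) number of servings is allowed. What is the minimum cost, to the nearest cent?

$4.51

Cost per mg of iron: whole-barley bread $0.5000, sweet potato $0.6667, brown rice $0.8750, kale $0.9333.
Take 3 servings of whole-barley bread: +2.4 mg iron for $1.20 (total $1.20, still need 3.9 mg).
Take 1 serving of sweet potato: +0.9 mg iron for $0.60 (total $1.80, still need 3.0 mg).
Take 2 servings of brown rice: +1.6 mg iron for $1.40 (total $3.20, still need 1.4 mg).
Take 0.9333 servings of kale: +1.4 mg iron for $1.31 (total $4.51, still need 0.0 mg).
Filling from the cheapest source first is optimal under one linear minimum: $4.51.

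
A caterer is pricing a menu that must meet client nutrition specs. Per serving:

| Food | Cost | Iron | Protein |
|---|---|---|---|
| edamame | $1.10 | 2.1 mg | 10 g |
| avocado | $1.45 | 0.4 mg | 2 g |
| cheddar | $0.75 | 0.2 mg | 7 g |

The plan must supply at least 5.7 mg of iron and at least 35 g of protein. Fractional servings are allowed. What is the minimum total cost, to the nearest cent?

edamame only: max(5.7/2.1, 35/10) = 3.5 servings → $3.85.
avocado only: max(5.7/0.4, 35/2) = 17.5 servings → $25.38.
cheddar only: max(5.7/0.2, 35/7) = 28.5 servings → $21.38.
edamame + avocado with both targets exact would need a negative amount; discard.
edamame + cheddar with both tight: 2.591 servings and 1.299 servings → $3.82.
avocado + cheddar with both tight: 13.71 servings and 1.083 servings → $20.69.
So the least-cost plan costs $3.82.

$3.82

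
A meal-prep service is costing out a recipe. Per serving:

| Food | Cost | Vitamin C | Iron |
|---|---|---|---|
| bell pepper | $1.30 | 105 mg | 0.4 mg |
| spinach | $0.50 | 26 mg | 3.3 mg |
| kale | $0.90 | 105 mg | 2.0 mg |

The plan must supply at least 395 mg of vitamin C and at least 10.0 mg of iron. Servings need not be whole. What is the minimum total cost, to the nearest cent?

$3.63

bell pepper only: max(395/105, 10.0/0.4) = 25 servings → $32.50.
spinach only: max(395/26, 10.0/3.3) = 15.19 servings → $7.60.
kale only: max(395/105, 10.0/2.0) = 5 servings → $4.50.
bell pepper + spinach with both tight: 3.105 servings and 2.654 servings → $5.36.
bell pepper + kale: the both-tight solution has a negative serving — not a feasible corner.
spinach + kale with both tight: 0.8829 servings and 3.543 servings → $3.63.
The minimum over all feasible corners is $3.63.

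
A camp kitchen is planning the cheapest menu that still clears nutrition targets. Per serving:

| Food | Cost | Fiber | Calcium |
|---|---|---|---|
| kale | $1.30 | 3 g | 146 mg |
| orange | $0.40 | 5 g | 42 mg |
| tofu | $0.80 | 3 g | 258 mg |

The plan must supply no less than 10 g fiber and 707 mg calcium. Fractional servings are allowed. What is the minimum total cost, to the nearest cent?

$2.30

kale only: max(10/3, 707/146) = 4.842 servings → $6.30.
orange only: max(10/5, 707/42) = 16.83 servings → $6.73.
tofu only: max(10/3, 707/258) = 3.333 servings → $2.67.
kale + orange: the both-tight solution has a negative serving — not a feasible corner.
kale + tofu with both tight: 1.366 servings and 1.967 servings → $3.35.
orange + tofu with both tight: 0.3943 servings and 2.676 servings → $2.30.
Cheapest feasible corner: $2.30.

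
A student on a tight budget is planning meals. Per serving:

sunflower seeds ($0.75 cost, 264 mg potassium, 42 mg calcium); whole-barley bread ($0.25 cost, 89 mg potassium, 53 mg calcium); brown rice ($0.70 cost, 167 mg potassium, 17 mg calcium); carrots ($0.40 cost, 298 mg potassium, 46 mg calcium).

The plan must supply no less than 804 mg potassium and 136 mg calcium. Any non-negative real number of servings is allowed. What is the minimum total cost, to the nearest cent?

Two binding constraints pin down two serving amounts, so the optimal mix uses at most two foods. The candidates are each food alone (scaled to the tighter of potassium/calcium) and each pair with both constraints tight.
sunflower seeds only: max(804/264, 136/42) = 3.238 servings → $2.43.
whole-barley bread only: max(804/89, 136/53) = 9.034 servings → $2.26.
brown rice only: max(804/167, 136/17) = 8 servings → $5.60.
carrots only: max(804/298, 136/46) = 2.957 servings → $1.18.
sunflower seeds + whole-barley bread with both tight: 2.975 servings and 0.2083 servings → $2.28.
sunflower seeds + brown rice: intersection lies outside the first quadrant.
sunflower seeds + carrots: intersection lies outside the first quadrant.
whole-barley bread + brown rice with both tight: 1.232 servings and 4.158 servings → $3.22.
whole-barley bread + carrots with both tight: 0.3029 servings and 2.608 servings → $1.12.
brown rice + carrots: the both-tight solution has a negative serving — not a feasible corner.
The minimum over all feasible corners is $1.12.

$1.12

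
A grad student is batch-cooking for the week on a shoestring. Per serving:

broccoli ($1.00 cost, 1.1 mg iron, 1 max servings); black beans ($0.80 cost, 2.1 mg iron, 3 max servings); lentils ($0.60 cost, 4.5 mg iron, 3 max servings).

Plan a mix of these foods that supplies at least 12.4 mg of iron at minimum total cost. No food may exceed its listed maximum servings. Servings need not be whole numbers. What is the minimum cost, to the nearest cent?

Cost per mg of iron: lentils $0.1333, black beans $0.3810, broccoli $0.9091.
Take 2.756 servings of lentils: +12.4 mg iron for $1.65 (total $1.65, still need 0.0 mg).
Filling from the cheapest source first is optimal under one linear minimum: $1.65.

$1.65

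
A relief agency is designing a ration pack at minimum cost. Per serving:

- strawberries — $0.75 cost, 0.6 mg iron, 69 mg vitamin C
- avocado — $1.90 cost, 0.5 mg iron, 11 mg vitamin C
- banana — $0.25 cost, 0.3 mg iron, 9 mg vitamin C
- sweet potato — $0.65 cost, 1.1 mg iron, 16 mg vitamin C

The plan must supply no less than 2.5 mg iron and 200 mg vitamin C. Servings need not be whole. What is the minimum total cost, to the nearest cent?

For a min-cost LP with two ≥-constraints, a basic feasible solution has at most two positive variables.
strawberries only: max(2.5/0.6, 200/69) = 4.167 servings → $3.12.
avocado only: max(2.5/0.5, 200/11) = 18.18 servings → $34.55.
banana only: max(2.5/0.3, 200/9) = 22.22 servings → $5.56.
sweet potato only: max(2.5/1.1, 200/16) = 12.5 servings → $8.12.
strawberries + avocado with both tight: 2.599 servings and 1.882 servings → $5.52.
strawberries + banana with both tight: 2.451 servings and 3.431 servings → $2.70.
strawberries + sweet potato with both tight: 2.715 servings and 0.7919 servings → $2.55.
avocado + banana: intersection lies outside the first quadrant.
avocado + sweet potato: intersection lies outside the first quadrant.
banana + sweet potato: intersection lies outside the first quadrant.
So the least-cost plan costs $2.55.

$2.55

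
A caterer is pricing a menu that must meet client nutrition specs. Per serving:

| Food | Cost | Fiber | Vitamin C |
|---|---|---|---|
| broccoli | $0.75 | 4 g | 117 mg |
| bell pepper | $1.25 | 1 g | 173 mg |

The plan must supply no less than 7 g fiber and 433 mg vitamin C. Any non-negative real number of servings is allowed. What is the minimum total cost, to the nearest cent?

$2.78

An LP optimum is at a vertex; with two nutrient constraints at most two foods are used. Check each candidate.
broccoli only: max(7/4, 433/117) = 3.701 servings → $2.78.
bell pepper only: max(7/1, 433/173) = 7 servings → $8.75.
broccoli + bell pepper with both tight: 1.353 servings and 1.588 servings → $3.00.
So the least-cost plan costs $2.78.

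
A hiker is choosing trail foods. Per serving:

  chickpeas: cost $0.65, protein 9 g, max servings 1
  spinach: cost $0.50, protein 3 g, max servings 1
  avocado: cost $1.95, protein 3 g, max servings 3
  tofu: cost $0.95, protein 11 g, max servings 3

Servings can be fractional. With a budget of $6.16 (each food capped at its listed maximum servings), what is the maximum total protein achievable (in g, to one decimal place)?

Protein per dollar: chickpeas 13.85, tofu 11.58, spinach 6, avocado 1.538.
Take 1 serving of chickpeas: spends $0.65, +9.0 g protein (running total 9.0 g).
Take 3 servings of tofu: spends $2.85, +33.0 g protein (running total 42.0 g).
Take 1 serving of spinach: spends $0.50, +3.0 g protein (running total 45.0 g).
Take 1.108 servings of avocado: spends $2.16, +3.3 g protein (running total 48.3 g).
Greedy by best ratio exhausts the cost allowance optimally: 48.3 g.

48.3 g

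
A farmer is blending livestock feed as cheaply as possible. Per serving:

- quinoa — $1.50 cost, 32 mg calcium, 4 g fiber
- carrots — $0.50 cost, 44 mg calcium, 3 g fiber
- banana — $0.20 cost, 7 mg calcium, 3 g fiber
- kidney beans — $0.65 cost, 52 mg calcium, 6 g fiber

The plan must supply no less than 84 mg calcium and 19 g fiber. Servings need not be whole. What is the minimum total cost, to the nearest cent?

$1.53

A basic optimal solution has at most two foods positive. Try each food alone and each pair with both targets met exactly.
quinoa only: max(84/32, 19/4) = 4.75 servings → $7.12.
carrots only: max(84/44, 19/3) = 6.333 servings → $3.17.
banana only: max(84/7, 19/3) = 12 servings → $2.40.
kidney beans only: max(84/52, 19/6) = 3.167 servings → $2.06.
quinoa + carrots: the both-tight solution has a negative serving — not a feasible corner.
quinoa + banana with both tight: 1.75 servings and 4 servings → $3.42.
quinoa + kidney beans with both targets exact would need a negative amount; discard.
carrots + banana with both tight: 1.072 servings and 5.261 servings → $1.59.
carrots + kidney beans: intersection lies outside the first quadrant.
banana + kidney beans with both tight: 4.246 servings and 1.044 servings → $1.53.
The minimum over all feasible corners is $1.53.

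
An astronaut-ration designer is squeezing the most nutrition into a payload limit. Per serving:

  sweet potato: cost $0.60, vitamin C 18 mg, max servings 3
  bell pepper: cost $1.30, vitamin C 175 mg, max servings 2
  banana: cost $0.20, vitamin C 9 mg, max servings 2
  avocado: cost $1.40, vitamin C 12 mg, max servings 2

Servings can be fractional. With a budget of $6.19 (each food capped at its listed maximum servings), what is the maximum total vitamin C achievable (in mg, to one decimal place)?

433.9 mg

Vitamin C per dollar: bell pepper 134.6, banana 45, sweet potato 30, avocado 8.571.
Take 2 servings of bell pepper: spends $2.60, +350.0 mg vitamin C (running total 350.0 mg).
Take 2 servings of banana: spends $0.40, +18.0 mg vitamin C (running total 368.0 mg).
Take 3 servings of sweet potato: spends $1.80, +54.0 mg vitamin C (running total 422.0 mg).
Take 0.9929 servings of avocado: spends $1.39, +11.9 mg vitamin C (running total 433.9 mg).
Filling greedily by vitamin C-per-dollar is optimal for one linear limit, giving 433.9 mg.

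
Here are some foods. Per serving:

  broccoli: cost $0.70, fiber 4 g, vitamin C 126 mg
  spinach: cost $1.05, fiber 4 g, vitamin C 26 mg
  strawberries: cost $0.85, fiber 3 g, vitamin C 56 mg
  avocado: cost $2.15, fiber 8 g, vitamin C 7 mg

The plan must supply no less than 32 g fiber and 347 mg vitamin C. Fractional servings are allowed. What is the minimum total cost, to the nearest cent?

broccoli only: max(32/4, 347/126) = 8 servings → $5.60.
spinach only: max(32/4, 347/26) = 13.35 servings → $14.01.
strawberries only: max(32/3, 347/56) = 10.67 servings → $9.07.
avocado only: max(32/8, 347/7) = 49.57 servings → $106.58.
broccoli + spinach with both tight: 1.39 servings and 6.61 servings → $7.91.
broccoli + strawberries: intersection lies outside the first quadrant.
broccoli + avocado with both tight: 2.604 servings and 2.698 servings → $7.62.
spinach + strawberries with both tight: 5.144 servings and 3.808 servings → $8.64.
spinach + avocado: intersection lies outside the first quadrant.
strawberries + avocado with both tight: 5.977 servings and 1.759 servings → $8.86.
The minimum over all feasible corners is $5.60.

$5.60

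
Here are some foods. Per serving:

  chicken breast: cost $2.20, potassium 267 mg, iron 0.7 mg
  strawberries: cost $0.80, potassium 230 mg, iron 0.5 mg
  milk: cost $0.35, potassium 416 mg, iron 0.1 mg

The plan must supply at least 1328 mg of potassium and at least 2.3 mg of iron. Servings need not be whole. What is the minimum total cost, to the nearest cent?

An LP optimum is at a vertex; with two nutrient constraints at most two foods are used. Check each candidate.
chicken breast only: max(1328/267, 2.3/0.7) = 4.974 servings → $10.94.
strawberries only: max(1328/230, 2.3/0.5) = 5.774 servings → $4.62.
milk only: max(1328/416, 2.3/0.1) = 23 servings → $8.05.
chicken breast + strawberries: the both-tight solution has a negative serving — not a feasible corner.
chicken breast + milk with both tight: 3.115 servings and 1.193 servings → $7.27.
strawberries + milk with both tight: 4.454 servings and 0.7297 servings → $3.82.
Cheapest feasible corner: $3.82.

$3.82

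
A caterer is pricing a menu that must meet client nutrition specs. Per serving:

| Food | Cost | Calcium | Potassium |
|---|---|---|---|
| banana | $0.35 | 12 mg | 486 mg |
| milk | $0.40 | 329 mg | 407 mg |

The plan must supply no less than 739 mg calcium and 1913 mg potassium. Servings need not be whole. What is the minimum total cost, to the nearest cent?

Two binding constraints pin down two serving amounts, so the optimal mix uses at most two foods. The candidates are each food alone (scaled to the tighter of calcium/potassium) and each pair with both constraints tight.
banana only: max(739/12, 1913/486) = 61.58 servings → $21.55.
milk only: max(739/329, 1913/407) = 4.7 servings → $1.88.
banana + milk with both tight: 2.12 servings and 2.169 servings → $1.61.
Cheapest feasible corner: $1.61.

$1.61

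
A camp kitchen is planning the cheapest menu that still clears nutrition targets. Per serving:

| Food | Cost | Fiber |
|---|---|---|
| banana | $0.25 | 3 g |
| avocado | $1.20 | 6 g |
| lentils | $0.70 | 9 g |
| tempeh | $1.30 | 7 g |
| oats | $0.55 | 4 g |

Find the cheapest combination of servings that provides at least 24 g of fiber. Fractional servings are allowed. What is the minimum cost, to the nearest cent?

Cost per g of fiber: lentils $0.0778, banana $0.0833, oats $0.1375, tempeh $0.1857, avocado $0.2000.
With no serving limits, use only lentils: 24 g / 9 g = 2.667 servings × $0.70 = $1.87.

$1.87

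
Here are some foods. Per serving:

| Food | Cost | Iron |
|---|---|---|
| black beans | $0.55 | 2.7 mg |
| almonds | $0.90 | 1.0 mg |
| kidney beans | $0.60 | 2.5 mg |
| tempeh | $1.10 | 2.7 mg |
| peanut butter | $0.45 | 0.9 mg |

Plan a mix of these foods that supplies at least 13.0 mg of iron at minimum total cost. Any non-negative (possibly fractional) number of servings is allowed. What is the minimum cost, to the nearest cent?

Cost per mg of iron: black beans $0.2037, kidney beans $0.2400, tempeh $0.4074, peanut butter $0.5000, almonds $0.9000.
With no serving limits, use only black beans: 13.0 mg / 2.7 mg = 4.815 servings × $0.55 = $2.65.

$2.65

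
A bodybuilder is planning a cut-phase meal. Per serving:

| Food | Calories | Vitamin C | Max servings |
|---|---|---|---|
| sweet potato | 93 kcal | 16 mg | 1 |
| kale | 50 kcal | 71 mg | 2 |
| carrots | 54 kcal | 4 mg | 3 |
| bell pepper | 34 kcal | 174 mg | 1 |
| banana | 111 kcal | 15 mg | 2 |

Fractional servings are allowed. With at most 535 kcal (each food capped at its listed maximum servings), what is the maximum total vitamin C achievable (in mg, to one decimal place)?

368.4 mg

Vitamin C per kcal: bell pepper 5.118, kale 1.42, sweet potato 0.172, banana 0.1351, carrots 0.07407.
Take 1 serving of bell pepper: uses 34 kcal, +174.0 mg vitamin C (running total 174.0 mg).
Take 2 servings of kale: uses 100 kcal, +142.0 mg vitamin C (running total 316.0 mg).
Take 1 serving of sweet potato: uses 93 kcal, +16.0 mg vitamin C (running total 332.0 mg).
Take 2 servings of banana: uses 222 kcal, +30.0 mg vitamin C (running total 362.0 mg).
Take 1.593 servings of carrots: uses 86 kcal, +6.4 mg vitamin C (running total 368.4 mg).
Filling greedily by vitamin C-per-kcal is optimal for one linear limit, giving 368.4 mg.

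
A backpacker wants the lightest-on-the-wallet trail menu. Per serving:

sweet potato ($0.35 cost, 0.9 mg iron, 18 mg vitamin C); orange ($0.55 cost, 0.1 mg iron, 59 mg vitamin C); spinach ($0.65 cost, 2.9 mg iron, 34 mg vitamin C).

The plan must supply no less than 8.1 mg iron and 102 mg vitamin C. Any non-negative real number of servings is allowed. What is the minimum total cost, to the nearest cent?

For a min-cost LP with two ≥-constraints, a basic feasible solution has at most two positive variables.
sweet potato only: max(8.1/0.9, 102/18) = 9 servings → $3.15.
orange only: max(8.1/0.1, 102/59) = 81 servings → $44.55.
spinach only: max(8.1/2.9, 102/34) = 3 servings → $1.95.
sweet potato + orange: intersection lies outside the first quadrant.
sweet potato + spinach with both tight: 0.9444 servings and 2.5 servings → $1.96.
orange + spinach with both tight: 0.1216 servings and 2.789 servings → $1.88.
So the least-cost plan costs $1.88.

$1.88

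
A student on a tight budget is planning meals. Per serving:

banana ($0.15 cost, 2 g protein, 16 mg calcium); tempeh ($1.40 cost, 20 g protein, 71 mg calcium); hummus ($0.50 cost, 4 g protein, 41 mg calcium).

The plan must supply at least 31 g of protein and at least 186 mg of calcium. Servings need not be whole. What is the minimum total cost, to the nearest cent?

$2.26

For a min-cost LP with two ≥-constraints, a basic feasible solution has at most two positive variables.
banana only: max(31/2, 186/16) = 15.5 servings → $2.33.
tempeh only: max(31/20, 186/71) = 2.62 servings → $3.67.
hummus only: max(31/4, 186/41) = 7.75 servings → $3.88.
banana + tempeh with both tight: 8.534 servings and 0.6966 servings → $2.26.
banana + hummus with both targets exact would need a negative amount; discard.
tempeh + hummus with both tight: 0.9832 servings and 2.834 servings → $2.79.
The minimum over all feasible corners is $2.26.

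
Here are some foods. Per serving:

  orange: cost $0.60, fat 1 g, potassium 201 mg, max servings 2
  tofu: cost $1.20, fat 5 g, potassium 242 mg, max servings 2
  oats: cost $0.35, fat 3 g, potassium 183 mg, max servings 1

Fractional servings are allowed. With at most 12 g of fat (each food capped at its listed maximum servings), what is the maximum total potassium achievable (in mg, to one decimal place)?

923.8 mg

Potassium per g fat: orange 201, oats 61, tofu 48.4.
Take 2 servings of orange: uses 2 g fat, +402.0 mg potassium (running total 402.0 mg).
Take 1 serving of oats: uses 3 g fat, +183.0 mg potassium (running total 585.0 mg).
Take 1.4 servings of tofu: uses 7 g fat, +338.8 mg potassium (running total 923.8 mg).
Greedy by best ratio exhausts the fat allowance optimally: 923.8 mg.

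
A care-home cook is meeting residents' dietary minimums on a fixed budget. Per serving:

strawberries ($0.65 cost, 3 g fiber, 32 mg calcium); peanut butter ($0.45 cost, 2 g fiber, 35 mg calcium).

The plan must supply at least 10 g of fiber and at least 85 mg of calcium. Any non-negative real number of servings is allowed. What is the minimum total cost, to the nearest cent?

With two linear requirements the optimum uses one or two foods; enumerate the corners.
strawberries only: max(10/3, 85/32) = 3.333 servings → $2.17.
peanut butter only: max(10/2, 85/35) = 5 servings → $2.25.
strawberries + peanut butter: intersection lies outside the first quadrant.
So the least-cost plan costs $2.17.

$2.17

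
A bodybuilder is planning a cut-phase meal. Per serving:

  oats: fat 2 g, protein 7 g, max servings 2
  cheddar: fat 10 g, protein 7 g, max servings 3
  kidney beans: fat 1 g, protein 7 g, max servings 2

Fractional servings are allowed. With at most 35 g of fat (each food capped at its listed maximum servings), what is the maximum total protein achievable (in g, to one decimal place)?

Protein per g fat: kidney beans 7, oats 3.5, cheddar 0.7.
Take 2 servings of kidney beans: uses 2 g fat, +14.0 g protein (running total 14.0 g).
Take 2 servings of oats: uses 4 g fat, +14.0 g protein (running total 28.0 g).
Take 2.9 servings of cheddar: uses 29 g fat, +20.3 g protein (running total 48.3 g).
Greedy by best ratio exhausts the fat allowance optimally: 48.3 g.

48.3 g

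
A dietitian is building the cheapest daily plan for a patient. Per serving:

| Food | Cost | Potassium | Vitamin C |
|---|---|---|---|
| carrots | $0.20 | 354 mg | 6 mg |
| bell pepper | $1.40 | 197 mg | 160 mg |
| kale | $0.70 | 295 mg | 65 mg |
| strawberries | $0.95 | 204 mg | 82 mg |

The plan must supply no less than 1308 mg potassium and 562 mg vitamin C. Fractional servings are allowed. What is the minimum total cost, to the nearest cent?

With two linear requirements the optimum uses one or two foods; enumerate the corners.
carrots only: max(1308/354, 562/6) = 93.67 servings → $18.73.
bell pepper only: max(1308/197, 562/160) = 6.64 servings → $9.30.
kale only: max(1308/295, 562/65) = 8.646 servings → $6.05.
strawberries only: max(1308/204, 562/82) = 6.854 servings → $6.51.
carrots + bell pepper with both tight: 1.777 servings and 3.446 servings → $5.18.
carrots + kale: the both-tight solution has a negative serving — not a feasible corner.
carrots + strawberries: intersection lies outside the first quadrant.
bell pepper + kale with both tight: 2.348 servings and 2.866 servings → $5.29.
bell pepper + strawberries with both tight: 0.4484 servings and 5.979 servings → $6.31.
kale + strawberries: the both-tight solution has a negative serving — not a feasible corner.
Cheapest feasible corner: $5.18.

$5.18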